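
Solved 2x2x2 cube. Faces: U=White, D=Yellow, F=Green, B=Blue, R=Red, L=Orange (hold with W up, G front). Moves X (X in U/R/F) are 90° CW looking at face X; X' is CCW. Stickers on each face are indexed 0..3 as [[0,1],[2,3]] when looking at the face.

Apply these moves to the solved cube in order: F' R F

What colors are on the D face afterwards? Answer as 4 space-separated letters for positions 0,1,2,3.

Answer: R Y Y B

Derivation:
After move 1 (F'): F=GGGG U=WWRR R=YRYR D=OOYY L=OWOW
After move 2 (R): R=YYRR U=WGRG F=GOGY D=OBYB B=RBWB
After move 3 (F): F=GGYO U=WGWW R=RYGR D=RYYB L=OOOB
Query: D face = RYYB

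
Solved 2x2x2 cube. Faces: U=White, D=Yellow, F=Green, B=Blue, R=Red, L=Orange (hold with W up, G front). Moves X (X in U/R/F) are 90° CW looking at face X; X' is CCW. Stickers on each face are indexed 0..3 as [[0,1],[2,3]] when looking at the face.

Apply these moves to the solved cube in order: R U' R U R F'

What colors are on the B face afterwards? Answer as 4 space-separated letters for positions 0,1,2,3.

After move 1 (R): R=RRRR U=WGWG F=GYGY D=YBYB B=WBWB
After move 2 (U'): U=GGWW F=OOGY R=GYRR B=RRWB L=WBOO
After move 3 (R): R=RGRY U=GOWY F=OBGB D=YWYR B=WRGB
After move 4 (U): U=WGYO F=RGGB R=WRRY B=WBGB L=OBOO
After move 5 (R): R=RWYR U=WGYB F=RWGR D=YGYW B=OBGB
After move 6 (F'): F=WRRG U=WGRY R=GWYR D=BOYW L=OBOY
Query: B face = OBGB

Answer: O B G B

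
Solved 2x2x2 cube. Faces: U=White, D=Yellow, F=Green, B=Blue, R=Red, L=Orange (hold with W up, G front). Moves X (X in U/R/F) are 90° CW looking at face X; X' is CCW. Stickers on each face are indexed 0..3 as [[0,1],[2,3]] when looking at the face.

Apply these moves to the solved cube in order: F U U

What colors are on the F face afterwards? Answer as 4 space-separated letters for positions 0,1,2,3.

After move 1 (F): F=GGGG U=WWOO R=WRWR D=RRYY L=OYOY
After move 2 (U): U=OWOW F=WRGG R=BBWR B=OYBB L=GGOY
After move 3 (U): U=OOWW F=BBGG R=OYWR B=GGBB L=WROY
Query: F face = BBGG

Answer: B B G G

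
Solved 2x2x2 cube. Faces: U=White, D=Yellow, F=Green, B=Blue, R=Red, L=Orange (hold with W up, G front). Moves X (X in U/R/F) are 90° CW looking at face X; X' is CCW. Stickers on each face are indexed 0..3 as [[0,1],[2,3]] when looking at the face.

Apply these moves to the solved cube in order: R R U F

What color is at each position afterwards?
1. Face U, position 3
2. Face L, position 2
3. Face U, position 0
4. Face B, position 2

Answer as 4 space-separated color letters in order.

After move 1 (R): R=RRRR U=WGWG F=GYGY D=YBYB B=WBWB
After move 2 (R): R=RRRR U=WYWY F=GBGB D=YWYW B=GBGB
After move 3 (U): U=WWYY F=RRGB R=GBRR B=OOGB L=GBOO
After move 4 (F): F=GRBR U=WWOB R=YBYR D=RGYW L=GYOW
Query 1: U[3] = B
Query 2: L[2] = O
Query 3: U[0] = W
Query 4: B[2] = G

Answer: B O W G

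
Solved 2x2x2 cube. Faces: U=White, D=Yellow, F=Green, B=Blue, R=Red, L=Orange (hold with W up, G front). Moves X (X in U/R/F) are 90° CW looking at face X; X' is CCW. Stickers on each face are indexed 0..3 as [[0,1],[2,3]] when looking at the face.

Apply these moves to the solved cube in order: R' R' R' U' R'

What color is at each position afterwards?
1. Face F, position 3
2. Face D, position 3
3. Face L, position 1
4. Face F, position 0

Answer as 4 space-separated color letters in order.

Answer: W Y B O

Derivation:
After move 1 (R'): R=RRRR U=WBWB F=GWGW D=YGYG B=YBYB
After move 2 (R'): R=RRRR U=WYWY F=GBGB D=YWYW B=GBGB
After move 3 (R'): R=RRRR U=WGWG F=GYGY D=YBYB B=WBWB
After move 4 (U'): U=GGWW F=OOGY R=GYRR B=RRWB L=WBOO
After move 5 (R'): R=YRGR U=GWWR F=OGGW D=YOYY B=BRBB
Query 1: F[3] = W
Query 2: D[3] = Y
Query 3: L[1] = B
Query 4: F[0] = O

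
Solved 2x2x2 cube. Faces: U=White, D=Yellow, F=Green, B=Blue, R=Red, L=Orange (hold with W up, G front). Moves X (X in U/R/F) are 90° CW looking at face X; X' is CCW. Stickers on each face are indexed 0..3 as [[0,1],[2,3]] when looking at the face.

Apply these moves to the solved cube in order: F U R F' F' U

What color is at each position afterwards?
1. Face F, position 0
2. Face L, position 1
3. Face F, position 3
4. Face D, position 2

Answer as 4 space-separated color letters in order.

Answer: Y G W Y

Derivation:
After move 1 (F): F=GGGG U=WWOO R=WRWR D=RRYY L=OYOY
After move 2 (U): U=OWOW F=WRGG R=BBWR B=OYBB L=GGOY
After move 3 (R): R=WBRB U=OROG F=WRGY D=RBYO B=WYWB
After move 4 (F'): F=RYWG U=ORWR R=BBRB D=GYYO L=GGOO
After move 5 (F'): F=YGRW U=ORBR R=YBGB D=GOYO L=GROW
After move 6 (U): U=BORR F=YBRW R=WYGB B=GRWB L=YGOW
Query 1: F[0] = Y
Query 2: L[1] = G
Query 3: F[3] = W
Query 4: D[2] = Y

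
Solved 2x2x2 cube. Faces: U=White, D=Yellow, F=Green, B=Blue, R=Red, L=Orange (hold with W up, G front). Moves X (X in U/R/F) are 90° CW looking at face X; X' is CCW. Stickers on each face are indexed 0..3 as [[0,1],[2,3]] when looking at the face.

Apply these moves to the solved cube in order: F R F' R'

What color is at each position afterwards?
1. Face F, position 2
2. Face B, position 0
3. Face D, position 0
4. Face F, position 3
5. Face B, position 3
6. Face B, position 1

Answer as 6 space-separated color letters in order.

After move 1 (F): F=GGGG U=WWOO R=WRWR D=RRYY L=OYOY
After move 2 (R): R=WWRR U=WGOG F=GRGY D=RBYB B=OBWB
After move 3 (F'): F=RYGG U=WGWR R=BWRR D=YYYB L=OGOO
After move 4 (R'): R=WRBR U=WWWO F=RGGR D=YYYG B=BBYB
Query 1: F[2] = G
Query 2: B[0] = B
Query 3: D[0] = Y
Query 4: F[3] = R
Query 5: B[3] = B
Query 6: B[1] = B

Answer: G B Y R B B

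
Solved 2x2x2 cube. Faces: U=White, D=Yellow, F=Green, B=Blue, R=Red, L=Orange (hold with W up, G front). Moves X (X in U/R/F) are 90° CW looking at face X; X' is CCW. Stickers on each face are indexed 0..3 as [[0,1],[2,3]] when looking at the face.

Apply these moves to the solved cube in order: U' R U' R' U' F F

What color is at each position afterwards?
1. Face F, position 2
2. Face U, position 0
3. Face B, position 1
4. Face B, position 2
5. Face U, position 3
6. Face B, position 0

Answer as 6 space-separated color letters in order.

Answer: R W G B Y Y

Derivation:
After move 1 (U'): U=WWWW F=OOGG R=GGRR B=RRBB L=BBOO
After move 2 (R): R=RGRG U=WOWG F=OYGY D=YBYR B=WRWB
After move 3 (U'): U=OGWW F=BBGY R=OYRG B=RGWB L=WROO
After move 4 (R'): R=YGOR U=OWWR F=BGGW D=YBYY B=RGBB
After move 5 (U'): U=WROW F=WRGW R=BGOR B=YGBB L=RGOO
After move 6 (F): F=GWWR U=WROG R=OGWR D=OBYY L=RYOB
After move 7 (F): F=WGRW U=WRBY R=OGGR D=WOYY L=ROOB
Query 1: F[2] = R
Query 2: U[0] = W
Query 3: B[1] = G
Query 4: B[2] = B
Query 5: U[3] = Y
Query 6: B[0] = Y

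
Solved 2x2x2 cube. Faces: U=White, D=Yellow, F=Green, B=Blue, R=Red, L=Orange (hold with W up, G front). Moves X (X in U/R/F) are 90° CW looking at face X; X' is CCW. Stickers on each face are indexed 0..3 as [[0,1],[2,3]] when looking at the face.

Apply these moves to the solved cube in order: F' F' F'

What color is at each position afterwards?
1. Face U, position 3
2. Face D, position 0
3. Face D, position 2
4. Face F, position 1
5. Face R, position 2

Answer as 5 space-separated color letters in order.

Answer: O R Y G W

Derivation:
After move 1 (F'): F=GGGG U=WWRR R=YRYR D=OOYY L=OWOW
After move 2 (F'): F=GGGG U=WWYY R=OROR D=WWYY L=OROR
After move 3 (F'): F=GGGG U=WWOO R=WRWR D=RRYY L=OYOY
Query 1: U[3] = O
Query 2: D[0] = R
Query 3: D[2] = Y
Query 4: F[1] = G
Query 5: R[2] = W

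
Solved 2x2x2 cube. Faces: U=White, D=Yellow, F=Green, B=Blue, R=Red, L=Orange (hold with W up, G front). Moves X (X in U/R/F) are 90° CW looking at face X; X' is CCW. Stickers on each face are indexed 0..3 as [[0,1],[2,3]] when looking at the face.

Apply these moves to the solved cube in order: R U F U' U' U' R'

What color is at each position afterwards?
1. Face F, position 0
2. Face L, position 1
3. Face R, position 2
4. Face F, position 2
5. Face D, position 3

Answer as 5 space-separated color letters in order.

Answer: G R O Y R

Derivation:
After move 1 (R): R=RRRR U=WGWG F=GYGY D=YBYB B=WBWB
After move 2 (U): U=WWGG F=RRGY R=WBRR B=OOWB L=GYOO
After move 3 (F): F=GRYR U=WWOY R=GBGR D=RWYB L=GYOB
After move 4 (U'): U=WYWO F=GYYR R=GRGR B=GBWB L=OOOB
After move 5 (U'): U=YOWW F=OOYR R=GYGR B=GRWB L=GBOB
After move 6 (U'): U=OWYW F=GBYR R=OOGR B=GYWB L=GROB
After move 7 (R'): R=OROG U=OWYG F=GWYW D=RBYR B=BYWB
Query 1: F[0] = G
Query 2: L[1] = R
Query 3: R[2] = O
Query 4: F[2] = Y
Query 5: D[3] = R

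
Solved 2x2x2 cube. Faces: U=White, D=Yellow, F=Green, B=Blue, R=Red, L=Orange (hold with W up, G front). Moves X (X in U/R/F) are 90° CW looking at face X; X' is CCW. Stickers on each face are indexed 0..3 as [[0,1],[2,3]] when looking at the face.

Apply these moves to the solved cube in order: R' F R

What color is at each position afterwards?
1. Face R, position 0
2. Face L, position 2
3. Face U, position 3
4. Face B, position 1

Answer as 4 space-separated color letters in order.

After move 1 (R'): R=RRRR U=WBWB F=GWGW D=YGYG B=YBYB
After move 2 (F): F=GGWW U=WBOO R=WRBR D=RRYG L=OYOG
After move 3 (R): R=BWRR U=WGOW F=GRWG D=RYYY B=OBBB
Query 1: R[0] = B
Query 2: L[2] = O
Query 3: U[3] = W
Query 4: B[1] = B

Answer: B O W B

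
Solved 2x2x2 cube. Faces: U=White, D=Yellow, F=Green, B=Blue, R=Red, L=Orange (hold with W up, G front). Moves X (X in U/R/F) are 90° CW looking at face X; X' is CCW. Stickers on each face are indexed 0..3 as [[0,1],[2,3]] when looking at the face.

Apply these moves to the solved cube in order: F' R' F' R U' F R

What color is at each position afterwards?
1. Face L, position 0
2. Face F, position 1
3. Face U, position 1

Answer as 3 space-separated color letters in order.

Answer: Y W O

Derivation:
After move 1 (F'): F=GGGG U=WWRR R=YRYR D=OOYY L=OWOW
After move 2 (R'): R=RRYY U=WBRB F=GWGR D=OGYG B=YBOB
After move 3 (F'): F=WRGG U=WBRY R=GROY D=WWYG L=OBOR
After move 4 (R): R=OGYR U=WRRG F=WWGG D=WOYY B=YBBB
After move 5 (U'): U=RGWR F=OBGG R=WWYR B=OGBB L=YBOR
After move 6 (F): F=GOGB U=RGRB R=WWRR D=YWYY L=YWOO
After move 7 (R): R=RWRW U=RORB F=GWGY D=YBYO B=BGGB
Query 1: L[0] = Y
Query 2: F[1] = W
Query 3: U[1] = O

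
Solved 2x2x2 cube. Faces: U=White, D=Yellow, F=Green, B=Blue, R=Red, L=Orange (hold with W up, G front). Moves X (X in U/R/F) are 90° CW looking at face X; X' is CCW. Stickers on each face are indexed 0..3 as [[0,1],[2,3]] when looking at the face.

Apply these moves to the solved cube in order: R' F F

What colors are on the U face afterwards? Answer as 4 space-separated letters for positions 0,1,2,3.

Answer: W B G Y

Derivation:
After move 1 (R'): R=RRRR U=WBWB F=GWGW D=YGYG B=YBYB
After move 2 (F): F=GGWW U=WBOO R=WRBR D=RRYG L=OYOG
After move 3 (F): F=WGWG U=WBGY R=OROR D=BWYG L=OROR
Query: U face = WBGY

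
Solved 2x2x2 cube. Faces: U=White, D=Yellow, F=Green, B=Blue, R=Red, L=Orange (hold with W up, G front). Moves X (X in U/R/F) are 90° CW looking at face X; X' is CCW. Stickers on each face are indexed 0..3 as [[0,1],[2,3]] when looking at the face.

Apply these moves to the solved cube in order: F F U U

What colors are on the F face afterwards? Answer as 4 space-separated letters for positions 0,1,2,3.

After move 1 (F): F=GGGG U=WWOO R=WRWR D=RRYY L=OYOY
After move 2 (F): F=GGGG U=WWYY R=OROR D=WWYY L=OROR
After move 3 (U): U=YWYW F=ORGG R=BBOR B=ORBB L=GGOR
After move 4 (U): U=YYWW F=BBGG R=OROR B=GGBB L=OROR
Query: F face = BBGG

Answer: B B G G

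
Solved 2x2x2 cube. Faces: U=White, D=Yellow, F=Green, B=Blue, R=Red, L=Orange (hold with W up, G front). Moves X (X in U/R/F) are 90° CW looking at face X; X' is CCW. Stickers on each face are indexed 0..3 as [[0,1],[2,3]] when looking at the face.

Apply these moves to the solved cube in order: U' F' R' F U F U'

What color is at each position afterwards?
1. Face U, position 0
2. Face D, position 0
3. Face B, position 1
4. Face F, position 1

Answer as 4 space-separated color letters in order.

After move 1 (U'): U=WWWW F=OOGG R=GGRR B=RRBB L=BBOO
After move 2 (F'): F=OGOG U=WWGR R=YGYR D=BOYY L=BWOW
After move 3 (R'): R=GRYY U=WBGR F=OWOR D=BGYG B=YROB
After move 4 (F): F=OORW U=WBWW R=GRRY D=YGYG L=BBOG
After move 5 (U): U=WWWB F=GRRW R=YRRY B=BBOB L=OOOG
After move 6 (F): F=RGWR U=WWGO R=WRBY D=RYYG L=OYOG
After move 7 (U'): U=WOWG F=OYWR R=RGBY B=WROB L=BBOG
Query 1: U[0] = W
Query 2: D[0] = R
Query 3: B[1] = R
Query 4: F[1] = Y

Answer: W R R Y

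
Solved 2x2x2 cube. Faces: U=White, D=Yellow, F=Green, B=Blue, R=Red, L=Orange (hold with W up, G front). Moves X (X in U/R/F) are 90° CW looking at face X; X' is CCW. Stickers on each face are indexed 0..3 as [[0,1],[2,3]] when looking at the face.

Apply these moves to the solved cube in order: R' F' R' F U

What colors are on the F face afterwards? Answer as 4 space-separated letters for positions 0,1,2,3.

After move 1 (R'): R=RRRR U=WBWB F=GWGW D=YGYG B=YBYB
After move 2 (F'): F=WWGG U=WBRR R=GRYR D=OOYG L=OBOW
After move 3 (R'): R=RRGY U=WYRY F=WBGR D=OWYG B=GBOB
After move 4 (F): F=GWRB U=WYWB R=RRYY D=GRYG L=OOOW
After move 5 (U): U=WWBY F=RRRB R=GBYY B=OOOB L=GWOW
Query: F face = RRRB

Answer: R R R B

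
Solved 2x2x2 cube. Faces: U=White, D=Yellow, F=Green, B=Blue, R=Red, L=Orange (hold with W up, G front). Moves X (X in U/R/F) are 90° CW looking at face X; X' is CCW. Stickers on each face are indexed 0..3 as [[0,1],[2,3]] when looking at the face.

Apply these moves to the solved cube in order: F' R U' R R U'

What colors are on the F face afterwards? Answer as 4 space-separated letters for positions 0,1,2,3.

After move 1 (F'): F=GGGG U=WWRR R=YRYR D=OOYY L=OWOW
After move 2 (R): R=YYRR U=WGRG F=GOGY D=OBYB B=RBWB
After move 3 (U'): U=GGWR F=OWGY R=GORR B=YYWB L=RBOW
After move 4 (R): R=RGRO U=GWWY F=OBGB D=OWYY B=RYGB
After move 5 (R): R=RROG U=GBWB F=OWGY D=OGYR B=YYWB
After move 6 (U'): U=BBGW F=RBGY R=OWOG B=RRWB L=YYOW
Query: F face = RBGY

Answer: R B G Y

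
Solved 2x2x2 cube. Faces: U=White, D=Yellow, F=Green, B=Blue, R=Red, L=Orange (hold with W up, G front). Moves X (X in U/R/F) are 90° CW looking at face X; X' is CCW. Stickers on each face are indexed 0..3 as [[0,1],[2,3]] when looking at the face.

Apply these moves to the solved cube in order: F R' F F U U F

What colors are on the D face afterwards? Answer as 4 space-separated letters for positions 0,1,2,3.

After move 1 (F): F=GGGG U=WWOO R=WRWR D=RRYY L=OYOY
After move 2 (R'): R=RRWW U=WBOB F=GWGO D=RGYG B=YBRB
After move 3 (F): F=GGOW U=WBYY R=ORBW D=WRYG L=OROG
After move 4 (F): F=OGWG U=WBGR R=YRYW D=BOYG L=OWOR
After move 5 (U): U=GWRB F=YRWG R=YBYW B=OWRB L=OGOR
After move 6 (U): U=RGBW F=YBWG R=OWYW B=OGRB L=YROR
After move 7 (F): F=WYGB U=RGRR R=BWWW D=YOYG L=YBOO
Query: D face = YOYG

Answer: Y O Y G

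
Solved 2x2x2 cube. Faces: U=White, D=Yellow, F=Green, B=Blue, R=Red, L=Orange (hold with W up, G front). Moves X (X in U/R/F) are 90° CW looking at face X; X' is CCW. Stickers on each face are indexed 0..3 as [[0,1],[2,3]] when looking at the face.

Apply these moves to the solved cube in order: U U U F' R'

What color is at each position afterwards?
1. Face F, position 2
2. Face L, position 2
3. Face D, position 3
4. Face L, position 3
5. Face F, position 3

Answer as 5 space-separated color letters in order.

After move 1 (U): U=WWWW F=RRGG R=BBRR B=OOBB L=GGOO
After move 2 (U): U=WWWW F=BBGG R=OORR B=GGBB L=RROO
After move 3 (U): U=WWWW F=OOGG R=GGRR B=RRBB L=BBOO
After move 4 (F'): F=OGOG U=WWGR R=YGYR D=BOYY L=BWOW
After move 5 (R'): R=GRYY U=WBGR F=OWOR D=BGYG B=YROB
Query 1: F[2] = O
Query 2: L[2] = O
Query 3: D[3] = G
Query 4: L[3] = W
Query 5: F[3] = R

Answer: O O G W R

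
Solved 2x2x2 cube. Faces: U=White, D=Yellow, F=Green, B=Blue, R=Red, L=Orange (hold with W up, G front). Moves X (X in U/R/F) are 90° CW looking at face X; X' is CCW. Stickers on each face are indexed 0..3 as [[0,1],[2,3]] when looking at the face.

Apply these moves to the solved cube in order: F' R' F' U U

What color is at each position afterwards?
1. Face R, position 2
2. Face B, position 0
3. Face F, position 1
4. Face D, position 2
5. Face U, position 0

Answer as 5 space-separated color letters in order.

Answer: O W B Y Y

Derivation:
After move 1 (F'): F=GGGG U=WWRR R=YRYR D=OOYY L=OWOW
After move 2 (R'): R=RRYY U=WBRB F=GWGR D=OGYG B=YBOB
After move 3 (F'): F=WRGG U=WBRY R=GROY D=WWYG L=OBOR
After move 4 (U): U=RWYB F=GRGG R=YBOY B=OBOB L=WROR
After move 5 (U): U=YRBW F=YBGG R=OBOY B=WROB L=GROR
Query 1: R[2] = O
Query 2: B[0] = W
Query 3: F[1] = B
Query 4: D[2] = Y
Query 5: U[0] = Y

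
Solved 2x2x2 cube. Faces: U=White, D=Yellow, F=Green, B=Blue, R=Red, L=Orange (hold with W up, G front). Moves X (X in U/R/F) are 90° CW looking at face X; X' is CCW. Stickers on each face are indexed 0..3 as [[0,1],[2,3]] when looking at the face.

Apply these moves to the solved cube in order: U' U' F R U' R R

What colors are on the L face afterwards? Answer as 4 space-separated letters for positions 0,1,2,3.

After move 1 (U'): U=WWWW F=OOGG R=GGRR B=RRBB L=BBOO
After move 2 (U'): U=WWWW F=BBGG R=OORR B=GGBB L=RROO
After move 3 (F): F=GBGB U=WWOR R=WOWR D=ROYY L=RYOY
After move 4 (R): R=WWRO U=WBOB F=GOGY D=RBYG B=RGWB
After move 5 (U'): U=BBWO F=RYGY R=GORO B=WWWB L=RGOY
After move 6 (R): R=RGOO U=BYWY F=RBGG D=RWYW B=OWBB
After move 7 (R): R=OROG U=BBWG F=RWGW D=RBYO B=YWYB
Query: L face = RGOY

Answer: R G O Y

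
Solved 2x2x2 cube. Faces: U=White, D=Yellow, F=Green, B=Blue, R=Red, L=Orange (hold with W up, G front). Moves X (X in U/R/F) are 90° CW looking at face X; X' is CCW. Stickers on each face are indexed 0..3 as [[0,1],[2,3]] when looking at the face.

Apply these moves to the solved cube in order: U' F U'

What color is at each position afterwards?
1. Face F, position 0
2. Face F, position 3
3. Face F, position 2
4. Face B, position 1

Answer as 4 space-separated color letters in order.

Answer: B O G G

Derivation:
After move 1 (U'): U=WWWW F=OOGG R=GGRR B=RRBB L=BBOO
After move 2 (F): F=GOGO U=WWOB R=WGWR D=RGYY L=BYOY
After move 3 (U'): U=WBWO F=BYGO R=GOWR B=WGBB L=RROY
Query 1: F[0] = B
Query 2: F[3] = O
Query 3: F[2] = G
Query 4: B[1] = G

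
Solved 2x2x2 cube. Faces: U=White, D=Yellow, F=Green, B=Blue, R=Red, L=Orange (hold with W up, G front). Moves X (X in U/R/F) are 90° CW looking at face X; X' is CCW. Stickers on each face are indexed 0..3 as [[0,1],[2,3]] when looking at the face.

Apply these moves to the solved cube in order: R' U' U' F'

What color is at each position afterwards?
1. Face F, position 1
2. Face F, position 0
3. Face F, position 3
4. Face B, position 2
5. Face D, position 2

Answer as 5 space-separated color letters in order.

Answer: W B G Y Y

Derivation:
After move 1 (R'): R=RRRR U=WBWB F=GWGW D=YGYG B=YBYB
After move 2 (U'): U=BBWW F=OOGW R=GWRR B=RRYB L=YBOO
After move 3 (U'): U=BWBW F=YBGW R=OORR B=GWYB L=RROO
After move 4 (F'): F=BWYG U=BWOR R=GOYR D=ROYG L=RWOB
Query 1: F[1] = W
Query 2: F[0] = B
Query 3: F[3] = G
Query 4: B[2] = Y
Query 5: D[2] = Y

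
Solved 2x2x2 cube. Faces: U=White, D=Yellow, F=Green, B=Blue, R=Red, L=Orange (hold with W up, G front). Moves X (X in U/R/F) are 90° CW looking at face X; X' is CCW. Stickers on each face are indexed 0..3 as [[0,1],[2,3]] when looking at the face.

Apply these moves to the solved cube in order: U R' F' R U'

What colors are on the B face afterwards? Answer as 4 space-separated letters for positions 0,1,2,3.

After move 1 (U): U=WWWW F=RRGG R=BBRR B=OOBB L=GGOO
After move 2 (R'): R=BRBR U=WBWO F=RWGW D=YRYG B=YOYB
After move 3 (F'): F=WWRG U=WBBB R=RRYR D=GOYG L=GOOW
After move 4 (R): R=YRRR U=WWBG F=WORG D=GYYY B=BOBB
After move 5 (U'): U=WGWB F=GORG R=WORR B=YRBB L=BOOW
Query: B face = YRBB

Answer: Y R B B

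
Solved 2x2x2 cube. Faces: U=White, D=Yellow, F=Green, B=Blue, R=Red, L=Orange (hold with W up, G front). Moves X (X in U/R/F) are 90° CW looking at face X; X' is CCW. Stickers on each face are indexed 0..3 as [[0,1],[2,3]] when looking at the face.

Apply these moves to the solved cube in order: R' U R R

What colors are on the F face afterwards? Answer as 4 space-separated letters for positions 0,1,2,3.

Answer: R Y G O

Derivation:
After move 1 (R'): R=RRRR U=WBWB F=GWGW D=YGYG B=YBYB
After move 2 (U): U=WWBB F=RRGW R=YBRR B=OOYB L=GWOO
After move 3 (R): R=RYRB U=WRBW F=RGGG D=YYYO B=BOWB
After move 4 (R): R=RRBY U=WGBG F=RYGO D=YWYB B=WORB
Query: F face = RYGO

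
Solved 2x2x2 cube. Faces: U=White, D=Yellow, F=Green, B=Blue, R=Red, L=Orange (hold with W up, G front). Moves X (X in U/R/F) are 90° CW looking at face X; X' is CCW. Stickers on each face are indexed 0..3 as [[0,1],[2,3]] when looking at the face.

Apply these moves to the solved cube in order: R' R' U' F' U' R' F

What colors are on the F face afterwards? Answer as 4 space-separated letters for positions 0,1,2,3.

Answer: O G G R

Derivation:
After move 1 (R'): R=RRRR U=WBWB F=GWGW D=YGYG B=YBYB
After move 2 (R'): R=RRRR U=WYWY F=GBGB D=YWYW B=GBGB
After move 3 (U'): U=YYWW F=OOGB R=GBRR B=RRGB L=GBOO
After move 4 (F'): F=OBOG U=YYGR R=WBYR D=BOYW L=GWOW
After move 5 (U'): U=YRYG F=GWOG R=OBYR B=WBGB L=RROW
After move 6 (R'): R=BROY U=YGYW F=GROG D=BWYG B=WBOB
After move 7 (F): F=OGGR U=YGWR R=YRWY D=OBYG L=RBOW
Query: F face = OGGR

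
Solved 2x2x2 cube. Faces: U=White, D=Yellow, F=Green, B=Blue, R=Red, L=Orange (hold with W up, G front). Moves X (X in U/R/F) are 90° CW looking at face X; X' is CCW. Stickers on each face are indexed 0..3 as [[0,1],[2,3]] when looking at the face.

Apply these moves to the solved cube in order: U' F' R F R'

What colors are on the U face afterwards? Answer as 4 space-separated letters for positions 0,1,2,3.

After move 1 (U'): U=WWWW F=OOGG R=GGRR B=RRBB L=BBOO
After move 2 (F'): F=OGOG U=WWGR R=YGYR D=BOYY L=BWOW
After move 3 (R): R=YYRG U=WGGG F=OOOY D=BBYR B=RRWB
After move 4 (F): F=OOYO U=WGWW R=GYGG D=RYYR L=BBOB
After move 5 (R'): R=YGGG U=WWWR F=OGYW D=ROYO B=RRYB
Query: U face = WWWR

Answer: W W W R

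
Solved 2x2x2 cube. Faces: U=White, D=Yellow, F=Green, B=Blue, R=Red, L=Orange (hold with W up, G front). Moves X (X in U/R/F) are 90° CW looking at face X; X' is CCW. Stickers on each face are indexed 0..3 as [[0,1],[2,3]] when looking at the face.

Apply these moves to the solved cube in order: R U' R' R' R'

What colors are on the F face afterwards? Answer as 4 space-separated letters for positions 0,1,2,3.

Answer: O B G B

Derivation:
After move 1 (R): R=RRRR U=WGWG F=GYGY D=YBYB B=WBWB
After move 2 (U'): U=GGWW F=OOGY R=GYRR B=RRWB L=WBOO
After move 3 (R'): R=YRGR U=GWWR F=OGGW D=YOYY B=BRBB
After move 4 (R'): R=RRYG U=GBWB F=OWGR D=YGYW B=YROB
After move 5 (R'): R=RGRY U=GOWY F=OBGB D=YWYR B=WRGB
Query: F face = OBGB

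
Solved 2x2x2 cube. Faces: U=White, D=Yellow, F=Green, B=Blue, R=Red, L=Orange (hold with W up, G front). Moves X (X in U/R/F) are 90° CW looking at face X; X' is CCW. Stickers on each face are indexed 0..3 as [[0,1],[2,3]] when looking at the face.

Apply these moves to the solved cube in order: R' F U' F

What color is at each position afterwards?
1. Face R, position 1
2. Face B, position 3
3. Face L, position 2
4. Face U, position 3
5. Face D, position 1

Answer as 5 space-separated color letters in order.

After move 1 (R'): R=RRRR U=WBWB F=GWGW D=YGYG B=YBYB
After move 2 (F): F=GGWW U=WBOO R=WRBR D=RRYG L=OYOG
After move 3 (U'): U=BOWO F=OYWW R=GGBR B=WRYB L=YBOG
After move 4 (F): F=WOWY U=BOGB R=WGOR D=BGYG L=YROR
Query 1: R[1] = G
Query 2: B[3] = B
Query 3: L[2] = O
Query 4: U[3] = B
Query 5: D[1] = G

Answer: G B O B G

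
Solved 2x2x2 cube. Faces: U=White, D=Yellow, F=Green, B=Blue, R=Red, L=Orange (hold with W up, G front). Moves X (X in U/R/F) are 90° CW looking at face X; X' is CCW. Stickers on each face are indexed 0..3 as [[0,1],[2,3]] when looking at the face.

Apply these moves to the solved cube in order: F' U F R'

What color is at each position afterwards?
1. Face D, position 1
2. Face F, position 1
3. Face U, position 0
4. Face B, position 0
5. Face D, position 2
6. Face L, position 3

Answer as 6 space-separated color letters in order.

After move 1 (F'): F=GGGG U=WWRR R=YRYR D=OOYY L=OWOW
After move 2 (U): U=RWRW F=YRGG R=BBYR B=OWBB L=GGOW
After move 3 (F): F=GYGR U=RWWG R=RBWR D=YBYY L=GOOO
After move 4 (R'): R=BRRW U=RBWO F=GWGG D=YYYR B=YWBB
Query 1: D[1] = Y
Query 2: F[1] = W
Query 3: U[0] = R
Query 4: B[0] = Y
Query 5: D[2] = Y
Query 6: L[3] = O

Answer: Y W R Y Y O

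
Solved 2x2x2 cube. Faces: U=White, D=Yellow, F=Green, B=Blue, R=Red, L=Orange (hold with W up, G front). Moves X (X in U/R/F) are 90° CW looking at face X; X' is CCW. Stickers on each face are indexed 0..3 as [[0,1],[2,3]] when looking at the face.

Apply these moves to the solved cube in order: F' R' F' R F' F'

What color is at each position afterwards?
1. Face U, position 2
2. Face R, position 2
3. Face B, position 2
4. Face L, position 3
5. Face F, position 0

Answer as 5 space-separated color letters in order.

Answer: O B B O G

Derivation:
After move 1 (F'): F=GGGG U=WWRR R=YRYR D=OOYY L=OWOW
After move 2 (R'): R=RRYY U=WBRB F=GWGR D=OGYG B=YBOB
After move 3 (F'): F=WRGG U=WBRY R=GROY D=WWYG L=OBOR
After move 4 (R): R=OGYR U=WRRG F=WWGG D=WOYY B=YBBB
After move 5 (F'): F=WGWG U=WROY R=OGWR D=BRYY L=OGOR
After move 6 (F'): F=GGWW U=WROW R=RGBR D=GRYY L=OYOO
Query 1: U[2] = O
Query 2: R[2] = B
Query 3: B[2] = B
Query 4: L[3] = O
Query 5: F[0] = G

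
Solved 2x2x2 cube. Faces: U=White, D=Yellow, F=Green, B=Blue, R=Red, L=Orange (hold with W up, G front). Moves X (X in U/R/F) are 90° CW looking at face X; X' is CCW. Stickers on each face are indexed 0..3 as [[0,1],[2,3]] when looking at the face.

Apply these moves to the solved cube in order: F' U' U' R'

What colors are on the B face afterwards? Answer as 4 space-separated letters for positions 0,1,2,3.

After move 1 (F'): F=GGGG U=WWRR R=YRYR D=OOYY L=OWOW
After move 2 (U'): U=WRWR F=OWGG R=GGYR B=YRBB L=BBOW
After move 3 (U'): U=RRWW F=BBGG R=OWYR B=GGBB L=YROW
After move 4 (R'): R=WROY U=RBWG F=BRGW D=OBYG B=YGOB
Query: B face = YGOB

Answer: Y G O B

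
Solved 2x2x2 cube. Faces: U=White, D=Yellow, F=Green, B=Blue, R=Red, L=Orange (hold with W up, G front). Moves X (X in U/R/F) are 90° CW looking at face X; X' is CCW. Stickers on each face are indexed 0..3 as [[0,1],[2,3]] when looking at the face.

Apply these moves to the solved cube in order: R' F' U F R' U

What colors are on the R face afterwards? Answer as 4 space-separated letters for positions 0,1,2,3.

Answer: G B R B

Derivation:
After move 1 (R'): R=RRRR U=WBWB F=GWGW D=YGYG B=YBYB
After move 2 (F'): F=WWGG U=WBRR R=GRYR D=OOYG L=OBOW
After move 3 (U): U=RWRB F=GRGG R=YBYR B=OBYB L=WWOW
After move 4 (F): F=GGGR U=RWWW R=RBBR D=YYYG L=WOOO
After move 5 (R'): R=BRRB U=RYWO F=GWGW D=YGYR B=GBYB
After move 6 (U): U=WROY F=BRGW R=GBRB B=WOYB L=GWOO
Query: R face = GBRB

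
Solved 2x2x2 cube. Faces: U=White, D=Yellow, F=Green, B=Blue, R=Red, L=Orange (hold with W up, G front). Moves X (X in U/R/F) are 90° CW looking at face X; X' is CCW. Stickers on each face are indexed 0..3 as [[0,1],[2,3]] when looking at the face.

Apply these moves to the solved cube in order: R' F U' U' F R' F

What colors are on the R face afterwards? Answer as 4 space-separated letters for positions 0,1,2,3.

After move 1 (R'): R=RRRR U=WBWB F=GWGW D=YGYG B=YBYB
After move 2 (F): F=GGWW U=WBOO R=WRBR D=RRYG L=OYOG
After move 3 (U'): U=BOWO F=OYWW R=GGBR B=WRYB L=YBOG
After move 4 (U'): U=OOBW F=YBWW R=OYBR B=GGYB L=WROG
After move 5 (F): F=WYWB U=OOGR R=BYWR D=BOYG L=WROR
After move 6 (R'): R=YRBW U=OYGG F=WOWR D=BYYB B=GGOB
After move 7 (F): F=WWRO U=OYRR R=GRGW D=BYYB L=WBOY
Query: R face = GRGW

Answer: G R G W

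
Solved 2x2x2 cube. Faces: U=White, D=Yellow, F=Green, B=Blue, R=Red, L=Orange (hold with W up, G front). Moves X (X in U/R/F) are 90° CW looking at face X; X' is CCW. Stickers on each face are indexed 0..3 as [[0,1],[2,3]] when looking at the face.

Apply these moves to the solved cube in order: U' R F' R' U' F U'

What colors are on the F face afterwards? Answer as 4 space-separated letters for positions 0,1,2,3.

Answer: R B R G

Derivation:
After move 1 (U'): U=WWWW F=OOGG R=GGRR B=RRBB L=BBOO
After move 2 (R): R=RGRG U=WOWG F=OYGY D=YBYR B=WRWB
After move 3 (F'): F=YYOG U=WORR R=BGYG D=BOYR L=BGOW
After move 4 (R'): R=GGBY U=WWRW F=YOOR D=BYYG B=RROB
After move 5 (U'): U=WWWR F=BGOR R=YOBY B=GGOB L=RROW
After move 6 (F): F=OBRG U=WWWR R=WORY D=BYYG L=RBOY
After move 7 (U'): U=WRWW F=RBRG R=OBRY B=WOOB L=GGOY
Query: F face = RBRG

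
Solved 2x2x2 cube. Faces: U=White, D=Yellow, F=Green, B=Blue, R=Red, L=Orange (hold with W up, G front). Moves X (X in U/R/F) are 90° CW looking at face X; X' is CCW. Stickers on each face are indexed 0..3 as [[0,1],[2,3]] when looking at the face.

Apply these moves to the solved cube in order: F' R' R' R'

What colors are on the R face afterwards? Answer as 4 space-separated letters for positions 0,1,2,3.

Answer: Y Y R R

Derivation:
After move 1 (F'): F=GGGG U=WWRR R=YRYR D=OOYY L=OWOW
After move 2 (R'): R=RRYY U=WBRB F=GWGR D=OGYG B=YBOB
After move 3 (R'): R=RYRY U=WORY F=GBGB D=OWYR B=GBGB
After move 4 (R'): R=YYRR U=WGRG F=GOGY D=OBYB B=RBWB
Query: R face = YYRR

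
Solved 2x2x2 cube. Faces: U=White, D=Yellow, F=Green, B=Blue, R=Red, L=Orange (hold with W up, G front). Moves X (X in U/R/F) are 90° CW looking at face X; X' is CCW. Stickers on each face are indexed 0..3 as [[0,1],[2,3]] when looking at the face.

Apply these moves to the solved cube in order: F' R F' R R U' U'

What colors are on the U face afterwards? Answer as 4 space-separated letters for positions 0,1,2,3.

After move 1 (F'): F=GGGG U=WWRR R=YRYR D=OOYY L=OWOW
After move 2 (R): R=YYRR U=WGRG F=GOGY D=OBYB B=RBWB
After move 3 (F'): F=OYGG U=WGYR R=BYOR D=WWYB L=OGOR
After move 4 (R): R=OBRY U=WYYG F=OWGB D=WWYR B=RBGB
After move 5 (R): R=ROYB U=WWYB F=OWGR D=WGYR B=GBYB
After move 6 (U'): U=WBWY F=OGGR R=OWYB B=ROYB L=GBOR
After move 7 (U'): U=BYWW F=GBGR R=OGYB B=OWYB L=ROOR
Query: U face = BYWW

Answer: B Y W W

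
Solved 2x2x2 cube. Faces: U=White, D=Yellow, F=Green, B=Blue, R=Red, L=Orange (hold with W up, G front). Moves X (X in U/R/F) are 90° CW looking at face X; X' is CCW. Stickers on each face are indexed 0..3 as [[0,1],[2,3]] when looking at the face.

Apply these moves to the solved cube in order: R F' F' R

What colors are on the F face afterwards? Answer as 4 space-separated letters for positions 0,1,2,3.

Answer: Y W Y B

Derivation:
After move 1 (R): R=RRRR U=WGWG F=GYGY D=YBYB B=WBWB
After move 2 (F'): F=YYGG U=WGRR R=BRYR D=OOYB L=OGOW
After move 3 (F'): F=YGYG U=WGBY R=OROR D=GWYB L=OROR
After move 4 (R): R=OORR U=WGBG F=YWYB D=GWYW B=YBGB
Query: F face = YWYB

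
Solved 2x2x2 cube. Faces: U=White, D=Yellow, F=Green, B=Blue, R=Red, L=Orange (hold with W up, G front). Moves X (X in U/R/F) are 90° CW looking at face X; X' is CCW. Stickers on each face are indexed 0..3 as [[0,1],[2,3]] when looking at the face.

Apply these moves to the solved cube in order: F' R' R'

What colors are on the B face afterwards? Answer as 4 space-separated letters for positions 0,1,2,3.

After move 1 (F'): F=GGGG U=WWRR R=YRYR D=OOYY L=OWOW
After move 2 (R'): R=RRYY U=WBRB F=GWGR D=OGYG B=YBOB
After move 3 (R'): R=RYRY U=WORY F=GBGB D=OWYR B=GBGB
Query: B face = GBGB

Answer: G B G B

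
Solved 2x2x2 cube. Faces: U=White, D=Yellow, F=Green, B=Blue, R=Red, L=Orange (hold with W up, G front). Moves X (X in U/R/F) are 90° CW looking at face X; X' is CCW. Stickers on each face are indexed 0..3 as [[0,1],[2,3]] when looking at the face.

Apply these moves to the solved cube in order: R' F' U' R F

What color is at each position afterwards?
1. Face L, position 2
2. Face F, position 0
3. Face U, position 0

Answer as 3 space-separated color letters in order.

Answer: O G B

Derivation:
After move 1 (R'): R=RRRR U=WBWB F=GWGW D=YGYG B=YBYB
After move 2 (F'): F=WWGG U=WBRR R=GRYR D=OOYG L=OBOW
After move 3 (U'): U=BRWR F=OBGG R=WWYR B=GRYB L=YBOW
After move 4 (R): R=YWRW U=BBWG F=OOGG D=OYYG B=RRRB
After move 5 (F): F=GOGO U=BBWB R=WWGW D=RYYG L=YOOY
Query 1: L[2] = O
Query 2: F[0] = G
Query 3: U[0] = B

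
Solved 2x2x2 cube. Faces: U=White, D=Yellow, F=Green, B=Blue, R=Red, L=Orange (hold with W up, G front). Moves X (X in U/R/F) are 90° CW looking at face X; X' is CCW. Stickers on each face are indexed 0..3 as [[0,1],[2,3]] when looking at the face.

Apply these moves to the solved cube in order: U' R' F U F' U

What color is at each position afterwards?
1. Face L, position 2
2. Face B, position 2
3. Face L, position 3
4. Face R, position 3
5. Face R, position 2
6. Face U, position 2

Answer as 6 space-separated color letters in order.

After move 1 (U'): U=WWWW F=OOGG R=GGRR B=RRBB L=BBOO
After move 2 (R'): R=GRGR U=WBWR F=OWGW D=YOYG B=YRYB
After move 3 (F): F=GOWW U=WBOB R=WRRR D=GGYG L=BYOO
After move 4 (U): U=OWBB F=WRWW R=YRRR B=BYYB L=GOOO
After move 5 (F'): F=RWWW U=OWYR R=GRGR D=OOYG L=GBOB
After move 6 (U): U=YORW F=GRWW R=BYGR B=GBYB L=RWOB
Query 1: L[2] = O
Query 2: B[2] = Y
Query 3: L[3] = B
Query 4: R[3] = R
Query 5: R[2] = G
Query 6: U[2] = R

Answer: O Y B R G R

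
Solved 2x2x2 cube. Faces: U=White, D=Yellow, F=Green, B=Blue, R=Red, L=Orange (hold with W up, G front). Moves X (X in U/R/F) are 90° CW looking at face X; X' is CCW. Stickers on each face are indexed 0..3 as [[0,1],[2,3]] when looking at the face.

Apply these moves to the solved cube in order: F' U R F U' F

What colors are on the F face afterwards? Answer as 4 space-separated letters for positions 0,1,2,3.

Answer: Y G O O

Derivation:
After move 1 (F'): F=GGGG U=WWRR R=YRYR D=OOYY L=OWOW
After move 2 (U): U=RWRW F=YRGG R=BBYR B=OWBB L=GGOW
After move 3 (R): R=YBRB U=RRRG F=YOGY D=OBYO B=WWWB
After move 4 (F): F=GYYO U=RRWG R=RBGB D=RYYO L=GOOB
After move 5 (U'): U=RGRW F=GOYO R=GYGB B=RBWB L=WWOB
After move 6 (F): F=YGOO U=RGBW R=RYWB D=GGYO L=WROY
Query: F face = YGOO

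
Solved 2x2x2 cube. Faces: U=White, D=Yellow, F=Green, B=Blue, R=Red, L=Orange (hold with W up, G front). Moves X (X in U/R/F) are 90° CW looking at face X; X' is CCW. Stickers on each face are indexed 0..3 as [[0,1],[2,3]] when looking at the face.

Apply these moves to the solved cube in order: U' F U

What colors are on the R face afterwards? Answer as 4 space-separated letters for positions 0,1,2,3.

Answer: R R W R

Derivation:
After move 1 (U'): U=WWWW F=OOGG R=GGRR B=RRBB L=BBOO
After move 2 (F): F=GOGO U=WWOB R=WGWR D=RGYY L=BYOY
After move 3 (U): U=OWBW F=WGGO R=RRWR B=BYBB L=GOOY
Query: R face = RRWR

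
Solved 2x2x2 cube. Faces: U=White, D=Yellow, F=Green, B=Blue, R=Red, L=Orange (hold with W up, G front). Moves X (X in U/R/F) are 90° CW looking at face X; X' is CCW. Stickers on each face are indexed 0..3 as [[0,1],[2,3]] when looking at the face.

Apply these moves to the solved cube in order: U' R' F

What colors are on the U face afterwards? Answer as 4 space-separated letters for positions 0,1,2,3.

Answer: W B O B

Derivation:
After move 1 (U'): U=WWWW F=OOGG R=GGRR B=RRBB L=BBOO
After move 2 (R'): R=GRGR U=WBWR F=OWGW D=YOYG B=YRYB
After move 3 (F): F=GOWW U=WBOB R=WRRR D=GGYG L=BYOO
Query: U face = WBOB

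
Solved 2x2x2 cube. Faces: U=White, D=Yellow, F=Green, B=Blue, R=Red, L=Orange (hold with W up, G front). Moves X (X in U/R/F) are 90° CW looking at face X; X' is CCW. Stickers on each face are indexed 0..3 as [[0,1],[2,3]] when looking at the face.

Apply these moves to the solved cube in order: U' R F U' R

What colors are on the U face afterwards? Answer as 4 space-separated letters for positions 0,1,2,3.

Answer: O Y W Y

Derivation:
After move 1 (U'): U=WWWW F=OOGG R=GGRR B=RRBB L=BBOO
After move 2 (R): R=RGRG U=WOWG F=OYGY D=YBYR B=WRWB
After move 3 (F): F=GOYY U=WOOB R=WGGG D=RRYR L=BYOB
After move 4 (U'): U=OBWO F=BYYY R=GOGG B=WGWB L=WROB
After move 5 (R): R=GGGO U=OYWY F=BRYR D=RWYW B=OGBB
Query: U face = OYWY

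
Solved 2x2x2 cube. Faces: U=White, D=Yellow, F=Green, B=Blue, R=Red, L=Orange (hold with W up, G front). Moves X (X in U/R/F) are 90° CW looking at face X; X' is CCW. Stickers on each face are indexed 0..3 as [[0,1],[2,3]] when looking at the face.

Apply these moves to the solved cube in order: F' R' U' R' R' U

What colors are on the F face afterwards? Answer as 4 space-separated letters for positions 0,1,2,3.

Answer: Y Y G R

Derivation:
After move 1 (F'): F=GGGG U=WWRR R=YRYR D=OOYY L=OWOW
After move 2 (R'): R=RRYY U=WBRB F=GWGR D=OGYG B=YBOB
After move 3 (U'): U=BBWR F=OWGR R=GWYY B=RROB L=YBOW
After move 4 (R'): R=WYGY U=BOWR F=OBGR D=OWYR B=GRGB
After move 5 (R'): R=YYWG U=BGWG F=OOGR D=OBYR B=RRWB
After move 6 (U): U=WBGG F=YYGR R=RRWG B=YBWB L=OOOW
Query: F face = YYGR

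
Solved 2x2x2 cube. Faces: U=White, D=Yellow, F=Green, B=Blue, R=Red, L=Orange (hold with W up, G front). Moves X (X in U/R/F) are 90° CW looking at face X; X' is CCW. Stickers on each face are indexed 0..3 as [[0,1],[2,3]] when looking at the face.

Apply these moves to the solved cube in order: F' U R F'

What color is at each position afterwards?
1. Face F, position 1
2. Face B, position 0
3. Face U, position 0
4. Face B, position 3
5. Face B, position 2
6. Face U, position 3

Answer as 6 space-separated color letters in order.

Answer: Y W R B W R

Derivation:
After move 1 (F'): F=GGGG U=WWRR R=YRYR D=OOYY L=OWOW
After move 2 (U): U=RWRW F=YRGG R=BBYR B=OWBB L=GGOW
After move 3 (R): R=YBRB U=RRRG F=YOGY D=OBYO B=WWWB
After move 4 (F'): F=OYYG U=RRYR R=BBOB D=GWYO L=GGOR
Query 1: F[1] = Y
Query 2: B[0] = W
Query 3: U[0] = R
Query 4: B[3] = B
Query 5: B[2] = W
Query 6: U[3] = R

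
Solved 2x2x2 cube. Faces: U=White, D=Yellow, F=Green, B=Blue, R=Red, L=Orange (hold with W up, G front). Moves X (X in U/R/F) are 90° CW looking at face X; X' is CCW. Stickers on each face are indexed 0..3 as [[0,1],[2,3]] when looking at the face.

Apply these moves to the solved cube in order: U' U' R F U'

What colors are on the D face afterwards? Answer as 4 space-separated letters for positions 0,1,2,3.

After move 1 (U'): U=WWWW F=OOGG R=GGRR B=RRBB L=BBOO
After move 2 (U'): U=WWWW F=BBGG R=OORR B=GGBB L=RROO
After move 3 (R): R=RORO U=WBWG F=BYGY D=YBYG B=WGWB
After move 4 (F): F=GBYY U=WBOR R=WOGO D=RRYG L=RYOB
After move 5 (U'): U=BRWO F=RYYY R=GBGO B=WOWB L=WGOB
Query: D face = RRYG

Answer: R R Y G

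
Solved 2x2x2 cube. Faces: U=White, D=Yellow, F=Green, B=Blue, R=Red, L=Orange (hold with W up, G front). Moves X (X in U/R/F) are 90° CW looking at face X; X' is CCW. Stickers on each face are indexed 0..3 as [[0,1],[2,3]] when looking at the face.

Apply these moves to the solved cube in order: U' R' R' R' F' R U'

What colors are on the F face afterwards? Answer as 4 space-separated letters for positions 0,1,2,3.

After move 1 (U'): U=WWWW F=OOGG R=GGRR B=RRBB L=BBOO
After move 2 (R'): R=GRGR U=WBWR F=OWGW D=YOYG B=YRYB
After move 3 (R'): R=RRGG U=WYWY F=OBGR D=YWYW B=GROB
After move 4 (R'): R=RGRG U=WOWG F=OYGY D=YBYR B=WRWB
After move 5 (F'): F=YYOG U=WORR R=BGYG D=BOYR L=BGOW
After move 6 (R): R=YBGG U=WYRG F=YOOR D=BWYW B=RROB
After move 7 (U'): U=YGWR F=BGOR R=YOGG B=YBOB L=RROW
Query: F face = BGOR

Answer: B G O R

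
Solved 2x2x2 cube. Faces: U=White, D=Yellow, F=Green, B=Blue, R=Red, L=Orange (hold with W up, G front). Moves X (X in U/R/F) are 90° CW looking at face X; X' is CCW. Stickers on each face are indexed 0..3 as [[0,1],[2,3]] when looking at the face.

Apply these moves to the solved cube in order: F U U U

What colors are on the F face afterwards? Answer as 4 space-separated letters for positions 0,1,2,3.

After move 1 (F): F=GGGG U=WWOO R=WRWR D=RRYY L=OYOY
After move 2 (U): U=OWOW F=WRGG R=BBWR B=OYBB L=GGOY
After move 3 (U): U=OOWW F=BBGG R=OYWR B=GGBB L=WROY
After move 4 (U): U=WOWO F=OYGG R=GGWR B=WRBB L=BBOY
Query: F face = OYGG

Answer: O Y G G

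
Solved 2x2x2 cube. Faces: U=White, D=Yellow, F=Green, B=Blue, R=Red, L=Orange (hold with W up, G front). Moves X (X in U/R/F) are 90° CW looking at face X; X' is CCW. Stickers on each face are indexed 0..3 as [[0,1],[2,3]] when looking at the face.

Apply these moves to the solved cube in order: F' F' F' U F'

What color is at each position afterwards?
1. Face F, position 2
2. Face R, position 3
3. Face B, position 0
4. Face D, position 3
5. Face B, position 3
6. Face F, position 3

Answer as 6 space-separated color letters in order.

Answer: W R O Y B G

Derivation:
After move 1 (F'): F=GGGG U=WWRR R=YRYR D=OOYY L=OWOW
After move 2 (F'): F=GGGG U=WWYY R=OROR D=WWYY L=OROR
After move 3 (F'): F=GGGG U=WWOO R=WRWR D=RRYY L=OYOY
After move 4 (U): U=OWOW F=WRGG R=BBWR B=OYBB L=GGOY
After move 5 (F'): F=RGWG U=OWBW R=RBRR D=GYYY L=GWOO
Query 1: F[2] = W
Query 2: R[3] = R
Query 3: B[0] = O
Query 4: D[3] = Y
Query 5: B[3] = B
Query 6: F[3] = G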